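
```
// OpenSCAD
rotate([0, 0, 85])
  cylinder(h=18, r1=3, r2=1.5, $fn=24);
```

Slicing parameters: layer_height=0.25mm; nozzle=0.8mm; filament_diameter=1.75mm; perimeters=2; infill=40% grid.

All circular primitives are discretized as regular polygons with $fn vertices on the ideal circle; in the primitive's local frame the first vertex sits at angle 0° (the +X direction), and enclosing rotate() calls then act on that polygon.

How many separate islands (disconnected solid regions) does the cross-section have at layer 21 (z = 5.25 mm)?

1

At z = 5.25 mm: the cone contributes a regular 24-gon of circumradius 2.562 (interpolated between r1=3 and r2=1.5 at t=0.292); (whole slice rotated 85° about Z — lengths, areas and connectivity unchanged). Overall, the cross-section is a single solid region. Island count = 1.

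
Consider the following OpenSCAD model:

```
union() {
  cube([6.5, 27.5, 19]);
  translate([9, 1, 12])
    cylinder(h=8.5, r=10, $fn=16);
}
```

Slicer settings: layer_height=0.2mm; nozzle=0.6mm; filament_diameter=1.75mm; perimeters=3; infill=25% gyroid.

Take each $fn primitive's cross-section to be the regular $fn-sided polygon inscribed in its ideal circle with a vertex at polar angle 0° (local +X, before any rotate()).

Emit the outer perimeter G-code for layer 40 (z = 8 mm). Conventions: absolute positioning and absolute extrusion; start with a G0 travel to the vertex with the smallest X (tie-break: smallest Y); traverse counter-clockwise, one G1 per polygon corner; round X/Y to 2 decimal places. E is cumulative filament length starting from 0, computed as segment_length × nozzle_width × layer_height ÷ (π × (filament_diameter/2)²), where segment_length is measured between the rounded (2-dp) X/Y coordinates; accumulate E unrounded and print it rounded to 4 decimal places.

G0 X0.00 Y0.00 Z8.00
G1 X6.50 Y0.00 E0.3243
G1 X6.50 Y27.50 E1.6963
G1 X0.00 Y27.50 E2.0206
G1 X0.00 Y0.00 E3.3925

At z = 8 mm: the 6.5×27.5 cube contributes its full rectangle; the cylinder at (9, 1) is absent (z outside [12, 20.5]); Taking the union: only the 6.5×27.5 cube is present, so the union is just that shape — 1 connected region. The outline is a single polygon with 4 vertices. Extrusion per mm of travel: 0.6 × 0.2 / (π × 0.875²) = 0.049890. Accumulating E over each segment gives final E = 3.3925.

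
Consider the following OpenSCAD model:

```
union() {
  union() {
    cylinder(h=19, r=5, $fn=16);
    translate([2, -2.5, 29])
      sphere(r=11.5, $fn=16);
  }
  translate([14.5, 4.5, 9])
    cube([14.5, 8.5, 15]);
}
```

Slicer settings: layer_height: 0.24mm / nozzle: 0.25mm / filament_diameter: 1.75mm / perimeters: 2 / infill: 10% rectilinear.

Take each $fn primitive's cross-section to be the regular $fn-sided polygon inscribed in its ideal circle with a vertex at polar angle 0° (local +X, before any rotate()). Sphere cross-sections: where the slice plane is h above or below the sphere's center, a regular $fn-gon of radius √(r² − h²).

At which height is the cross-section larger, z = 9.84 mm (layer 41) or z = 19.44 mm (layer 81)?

Layer 41 (z = 9.84): the cylinder: section is a regular 16-gon, circumradius r=5 (area = (16/2)·5.000²·sin(360°/16) = 76.54 mm²); the sphere at (2, -2.5) is not intersected at this z (|z−center|=19.160 > r=11.5); Merging all regions: only the r=5 cylinder is present, so the union is just that shape — area = 76.54 mm²; the 14.5×8.5 cube at (14.5, 4.5) contributes its full rectangle (area 123.25 mm²); Taking the union: the 2 present regions are separate (no shared area or edge), so areas and boundary lengths simply add and each stays a separate island — area = 199.79 mm². So its area = 199.79 mm². Layer 81 (z = 19.44): the cylinder is not intersected at this z (z outside [0, 19]); the r=11.5 sphere at (2, -2.5) slices to a regular 16-gon of circumradius 6.392 (√(r²−h²) with h=9.56 from center) (area = (16/2)·6.392²·sin(360°/16) = 125.08 mm²); Taking the union: only the r=11.5 sphere at (2, -2.5) is present, so the union is just that shape — area = 125.08 mm²; the 14.5×8.5 cube at (14.5, 4.5) contributes its full rectangle (area 123.25 mm²); Combining (union): the 2 present regions are separate (no shared area or edge), so areas and boundary lengths simply add and each stays a separate island — area = 248.33 mm². So its area = 248.33 mm². Layer 81 is larger (248.33 vs 199.79 mm²).

layer 81 (z = 19.44 mm)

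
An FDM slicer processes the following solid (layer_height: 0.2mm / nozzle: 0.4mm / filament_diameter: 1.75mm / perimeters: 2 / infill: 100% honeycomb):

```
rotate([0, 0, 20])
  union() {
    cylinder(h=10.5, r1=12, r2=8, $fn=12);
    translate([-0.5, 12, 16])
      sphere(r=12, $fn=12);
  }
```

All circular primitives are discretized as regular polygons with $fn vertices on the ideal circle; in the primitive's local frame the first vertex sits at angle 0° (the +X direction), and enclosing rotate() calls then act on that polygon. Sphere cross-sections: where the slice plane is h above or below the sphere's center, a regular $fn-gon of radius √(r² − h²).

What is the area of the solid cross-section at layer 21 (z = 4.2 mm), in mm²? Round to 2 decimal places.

At z = 4.2 mm: the cone (r1=12→r2=8) has section circumradius 10.400 here — a regular 12-gon (area = (12/2)·10.400²·sin(360°/12) = 324.48 mm²); the sphere at (-0.5, 12): section is a regular 12-gon, circumradius = √(r²−h²) = √(12²−11.8²) = 2.182 (area = (12/2)·2.182²·sin(360°/12) = 14.28 mm²); Taking the union: the regions partially overlap — summed areas 338.76 mm² minus the doubly-counted overlap 0.59 mm² gives 338.17 mm² — area = 338.17 mm²; (rotated 20° about Z; rotation is an isometry so areas/perimeters/island counts are preserved). Overall, the cross-section is a single solid region. Net area = 338.17 mm².

338.17 mm²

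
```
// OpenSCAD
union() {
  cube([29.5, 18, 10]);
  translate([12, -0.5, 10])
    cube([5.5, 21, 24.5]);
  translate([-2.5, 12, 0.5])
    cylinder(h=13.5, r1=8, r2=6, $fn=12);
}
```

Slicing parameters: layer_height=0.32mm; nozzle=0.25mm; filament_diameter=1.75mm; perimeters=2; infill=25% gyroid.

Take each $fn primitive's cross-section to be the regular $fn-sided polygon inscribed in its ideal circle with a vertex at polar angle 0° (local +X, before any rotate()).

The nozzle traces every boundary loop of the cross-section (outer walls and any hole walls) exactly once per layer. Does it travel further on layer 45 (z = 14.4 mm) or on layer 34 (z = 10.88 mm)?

Layer 45 (z = 14.4): the cube does not reach this height (z outside [0, 10]); the cube at (12, -0.5) is present — its section is the full 5.5×21 rectangle (perimeter 53.00 mm); the cone at (-2.5, 12) does not reach this height (z outside [0.5, 14]); Taking the union: only the 5.5×21 cube at (12, -0.5) is present, so the union is just that shape — boundary = 53.00 mm. So its perimeter = 53.00 mm. Layer 34 (z = 10.88): the cube is absent (z outside [0, 10]); the cube at (12, -0.5) (footprint 5.5×21) is included at this height (perimeter 53.00 mm); the cone at (-2.5, 12) (r1=8→r2=6) has section circumradius 6.462 here — a regular 12-gon (perimeter = 2·12·6.462·sin(180°/12) = 40.14 mm); Combining (union): the 2 present regions are separate (no shared area or edge), so areas and boundary lengths simply add and each stays a separate island — boundary = 93.14 mm. So its perimeter = 93.14 mm. Layer 34 is larger (93.14 vs 53.00 mm).

layer 34 (z = 10.88 mm)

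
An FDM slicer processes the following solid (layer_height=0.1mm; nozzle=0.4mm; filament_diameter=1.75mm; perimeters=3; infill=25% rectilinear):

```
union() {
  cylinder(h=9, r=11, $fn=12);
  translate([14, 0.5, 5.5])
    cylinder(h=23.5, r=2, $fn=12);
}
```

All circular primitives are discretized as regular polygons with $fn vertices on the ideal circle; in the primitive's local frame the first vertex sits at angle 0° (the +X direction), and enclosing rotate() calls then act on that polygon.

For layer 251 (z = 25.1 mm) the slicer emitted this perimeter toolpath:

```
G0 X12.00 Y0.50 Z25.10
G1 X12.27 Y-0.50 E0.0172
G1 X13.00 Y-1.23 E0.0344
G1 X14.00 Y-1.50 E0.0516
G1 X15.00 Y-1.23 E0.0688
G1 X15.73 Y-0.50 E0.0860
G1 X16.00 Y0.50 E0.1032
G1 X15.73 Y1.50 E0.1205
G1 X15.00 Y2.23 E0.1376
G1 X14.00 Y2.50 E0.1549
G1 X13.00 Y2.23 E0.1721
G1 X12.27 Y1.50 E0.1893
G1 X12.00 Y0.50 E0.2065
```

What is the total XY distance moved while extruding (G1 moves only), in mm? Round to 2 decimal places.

Sum the Euclidean lengths of each G1 segment: total = 12.42 mm.

12.42 mm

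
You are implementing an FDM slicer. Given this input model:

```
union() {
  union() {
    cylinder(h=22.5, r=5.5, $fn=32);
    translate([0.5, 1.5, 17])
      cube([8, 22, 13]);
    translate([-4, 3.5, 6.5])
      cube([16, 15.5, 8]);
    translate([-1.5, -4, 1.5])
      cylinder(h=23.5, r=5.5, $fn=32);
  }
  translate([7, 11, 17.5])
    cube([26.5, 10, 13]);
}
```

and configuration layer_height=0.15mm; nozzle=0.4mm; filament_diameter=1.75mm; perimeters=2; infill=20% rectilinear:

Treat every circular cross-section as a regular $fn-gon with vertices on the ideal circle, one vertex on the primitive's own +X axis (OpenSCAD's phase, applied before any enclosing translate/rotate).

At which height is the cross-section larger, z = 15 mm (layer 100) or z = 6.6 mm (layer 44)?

Layer 100 (z = 15): the cylinder: section is a regular 32-gon, circumradius r=5.5 (area = (32/2)·5.500²·sin(360°/32) = 94.42 mm²); the cube at (0.5, 1.5) is not intersected at this z (z outside [17, 30]); the cube at (-4, 3.5) is absent (z outside [6.5, 14.5]); the r=5.5 cylinder at (-1.5, -4) gives a regular 32-gon of circumradius 5.5 (constant along its height) (area = (32/2)·5.500²·sin(360°/32) = 94.42 mm²); Taking the union: the regions partially overlap — summed areas 188.85 mm² minus the doubly-counted overlap 48.80 mm² gives 140.05 mm² — area = 140.05 mm²; the cube at (7, 11) is not intersected at this z (z outside [17.5, 30.5]); Merging all regions: only that combined region is present, so the union is just that shape — area = 140.05 mm². So its area = 140.05 mm². Layer 44 (z = 6.6): the r=5.5 cylinder gives a regular 32-gon of circumradius 5.5 (constant along its height) (area = (32/2)·5.500²·sin(360°/32) = 94.42 mm²); the cube at (0.5, 1.5) is not intersected at this z (z outside [17, 30]); the cube at (-4, 3.5) is present — its section is the full 16×15.5 rectangle (area 248.00 mm²); the r=5.5 cylinder at (-1.5, -4) contributes a regular 32-gon of circumradius 5.5 (area = (32/2)·5.500²·sin(360°/32) = 94.42 mm²); Taking the union: the regions partially overlap — summed areas 436.85 mm² minus the doubly-counted overlap 60.40 mm² gives 376.45 mm² — area = 376.45 mm²; the cube at (7, 11) is absent (z outside [17.5, 30.5]); Combining (union): only the result so far is present, so the union is just that shape — area = 376.45 mm². So its area = 376.45 mm². Layer 44 is larger (376.45 vs 140.05 mm²).

layer 44 (z = 6.6 mm)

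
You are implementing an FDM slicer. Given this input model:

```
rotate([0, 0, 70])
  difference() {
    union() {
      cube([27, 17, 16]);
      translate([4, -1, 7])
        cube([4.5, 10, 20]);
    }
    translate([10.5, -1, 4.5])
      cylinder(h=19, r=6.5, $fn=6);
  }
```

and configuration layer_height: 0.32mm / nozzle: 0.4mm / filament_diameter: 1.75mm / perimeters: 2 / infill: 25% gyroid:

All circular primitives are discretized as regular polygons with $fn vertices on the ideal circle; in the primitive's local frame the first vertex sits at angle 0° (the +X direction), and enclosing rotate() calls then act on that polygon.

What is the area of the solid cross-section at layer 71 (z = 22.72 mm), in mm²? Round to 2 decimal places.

At z = 22.72 mm: the cube is not intersected at this z (z outside [0, 16]); the cube at (4, -1) (footprint 4.5×10) is included at this height (area 45.00 mm²); Merging all regions: only the 4.5×10 cube at (4, -1) is present, so the union is just that shape — area = 45.00 mm²; the r=6.5 cylinder at (10.5, -1) gives a regular 6-gon of circumradius 6.5 (constant along its height) (area = (6/2)·6.500²·sin(360°/6) = 109.77 mm²); Taking the first minus the rest: starting from the result so far (45.00 mm²), the r=6.5 cylinder at (10.5, -1) partially overlaps it — only the 16.18 mm² overlap (of its 109.77 mm²) is removed, clipping the outline — area = 28.82 mm²; (whole slice rotated 70° about Z — lengths, areas and connectivity unchanged). Overall, the cross-section is a single solid region. Net area = 28.82 mm².

28.82 mm²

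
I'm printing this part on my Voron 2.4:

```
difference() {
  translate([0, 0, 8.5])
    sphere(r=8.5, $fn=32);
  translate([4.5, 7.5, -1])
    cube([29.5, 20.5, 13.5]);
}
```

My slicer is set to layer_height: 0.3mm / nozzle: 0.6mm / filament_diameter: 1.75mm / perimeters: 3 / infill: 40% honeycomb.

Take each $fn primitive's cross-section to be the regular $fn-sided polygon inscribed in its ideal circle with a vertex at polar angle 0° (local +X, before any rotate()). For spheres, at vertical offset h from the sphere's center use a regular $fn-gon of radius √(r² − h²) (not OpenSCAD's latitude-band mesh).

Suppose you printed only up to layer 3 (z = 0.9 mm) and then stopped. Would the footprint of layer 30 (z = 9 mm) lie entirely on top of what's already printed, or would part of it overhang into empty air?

part overhangs

Compare the two slices. At z = 0.9: the sphere: section is a regular 32-gon, circumradius = √(r²−h²) = √(8.5²−7.6²) = 3.807 (area = (32/2)·3.807²·sin(360°/32) = 45.23 mm²); the 29.5×20.5 cube at (4.5, 7.5) contributes its full rectangle (area 604.75 mm²); Taking the first minus the rest: starting from the r=8.5 sphere (45.23 mm²), the 29.5×20.5 cube at (4.5, 7.5) misses the remaining region (no effect) — area = 45.23 mm². At z = 9: the r=8.5 sphere slices to a regular 32-gon of circumradius 8.485 (√(r²−h²) with h=0.5 from center) (area = (32/2)·8.485²·sin(360°/32) = 224.74 mm²); the 29.5×20.5 cube at (4.5, 7.5) contributes its full rectangle (area 604.75 mm²); After the difference (first − rest): starting from the r=8.5 sphere (224.74 mm²), the 29.5×20.5 cube at (4.5, 7.5) misses the remaining region (no effect) — area = 224.74 mm². Checking containment: at z = 9 the cross-section extends beyond the z = 0.9 cross-section by about 179.51 mm².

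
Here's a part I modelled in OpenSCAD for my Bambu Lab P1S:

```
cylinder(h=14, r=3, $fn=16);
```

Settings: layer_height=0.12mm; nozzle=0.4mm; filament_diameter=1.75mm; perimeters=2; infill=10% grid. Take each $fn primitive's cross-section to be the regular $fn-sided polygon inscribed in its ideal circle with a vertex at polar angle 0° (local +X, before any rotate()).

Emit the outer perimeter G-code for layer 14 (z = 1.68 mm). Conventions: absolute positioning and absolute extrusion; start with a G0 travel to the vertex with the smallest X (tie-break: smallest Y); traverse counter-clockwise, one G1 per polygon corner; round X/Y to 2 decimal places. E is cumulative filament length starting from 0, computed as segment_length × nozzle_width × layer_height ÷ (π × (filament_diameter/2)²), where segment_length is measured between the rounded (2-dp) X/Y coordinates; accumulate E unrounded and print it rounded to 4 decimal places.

At z = 1.68 mm: the cylinder: section is a regular 16-gon, circumradius r=3. The outline is a single polygon with 16 vertices. Extrusion per mm of travel: 0.4 × 0.12 / (π × 0.875²) = 0.019956. Accumulating E over each segment gives final E = 0.3736.

G0 X-3.00 Y0.00 Z1.68
G1 X-2.77 Y-1.15 E0.0234
G1 X-2.12 Y-2.12 E0.0467
G1 X-1.15 Y-2.77 E0.0700
G1 X0.00 Y-3.00 E0.0934
G1 X1.15 Y-2.77 E0.1168
G1 X2.12 Y-2.12 E0.1401
G1 X2.77 Y-1.15 E0.1634
G1 X3.00 Y0.00 E0.1868
G1 X2.77 Y1.15 E0.2102
G1 X2.12 Y2.12 E0.2335
G1 X1.15 Y2.77 E0.2568
G1 X0.00 Y3.00 E0.2802
G1 X-1.15 Y2.77 E0.3036
G1 X-2.12 Y2.12 E0.3269
G1 X-2.77 Y1.15 E0.3502
G1 X-3.00 Y0.00 E0.3736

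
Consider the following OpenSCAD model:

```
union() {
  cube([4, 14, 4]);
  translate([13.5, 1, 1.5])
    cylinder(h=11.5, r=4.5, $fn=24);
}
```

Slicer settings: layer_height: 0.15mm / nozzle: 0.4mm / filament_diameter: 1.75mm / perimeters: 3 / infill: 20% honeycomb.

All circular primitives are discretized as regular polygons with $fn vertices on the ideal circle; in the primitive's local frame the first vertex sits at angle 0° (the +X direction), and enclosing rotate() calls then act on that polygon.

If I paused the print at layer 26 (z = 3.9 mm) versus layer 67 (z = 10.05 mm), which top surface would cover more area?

Layer 26 (z = 3.9): the 4×14 cube contributes its full rectangle (area 56.00 mm²); the cylinder at (13.5, 1): section is a regular 24-gon, circumradius r=4.5 (area = (24/2)·4.500²·sin(360°/24) = 62.89 mm²); Combining (union): the 2 present regions are separate (no shared area or edge), so areas and boundary lengths simply add and each stays a separate island — area = 118.89 mm². So its area = 118.89 mm². Layer 67 (z = 10.05): the cube is absent (z outside [0, 4]); the r=4.5 cylinder at (13.5, 1) gives a regular 24-gon of circumradius 4.5 (constant along its height) (area = (24/2)·4.500²·sin(360°/24) = 62.89 mm²); Combining (union): only the r=4.5 cylinder at (13.5, 1) is present, so the union is just that shape — area = 62.89 mm². So its area = 62.89 mm². Layer 26 is larger (118.89 vs 62.89 mm²).

layer 26 (z = 3.9 mm)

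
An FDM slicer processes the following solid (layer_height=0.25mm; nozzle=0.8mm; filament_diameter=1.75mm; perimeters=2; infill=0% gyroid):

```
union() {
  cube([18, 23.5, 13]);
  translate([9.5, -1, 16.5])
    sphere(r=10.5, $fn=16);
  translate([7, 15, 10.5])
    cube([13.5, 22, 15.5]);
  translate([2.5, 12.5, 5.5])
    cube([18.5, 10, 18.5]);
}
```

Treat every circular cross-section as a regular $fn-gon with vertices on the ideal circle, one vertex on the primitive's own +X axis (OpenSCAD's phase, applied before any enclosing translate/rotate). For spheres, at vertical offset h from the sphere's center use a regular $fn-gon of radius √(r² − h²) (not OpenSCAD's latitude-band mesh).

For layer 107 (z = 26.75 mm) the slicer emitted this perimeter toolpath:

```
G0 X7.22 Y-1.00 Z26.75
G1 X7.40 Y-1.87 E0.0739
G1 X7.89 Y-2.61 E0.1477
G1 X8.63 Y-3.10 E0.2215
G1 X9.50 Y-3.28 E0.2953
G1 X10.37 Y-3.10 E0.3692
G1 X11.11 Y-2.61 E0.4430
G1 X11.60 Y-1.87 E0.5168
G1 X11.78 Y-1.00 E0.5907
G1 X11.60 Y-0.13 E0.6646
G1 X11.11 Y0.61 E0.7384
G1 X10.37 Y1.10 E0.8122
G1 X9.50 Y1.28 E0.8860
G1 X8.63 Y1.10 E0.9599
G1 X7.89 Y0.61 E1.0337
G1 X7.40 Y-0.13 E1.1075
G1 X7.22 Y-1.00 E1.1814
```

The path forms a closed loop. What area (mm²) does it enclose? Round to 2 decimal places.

15.86 mm²

Apply the shoelace formula to the sequence of (X, Y) vertices; enclosed area = 15.86 mm².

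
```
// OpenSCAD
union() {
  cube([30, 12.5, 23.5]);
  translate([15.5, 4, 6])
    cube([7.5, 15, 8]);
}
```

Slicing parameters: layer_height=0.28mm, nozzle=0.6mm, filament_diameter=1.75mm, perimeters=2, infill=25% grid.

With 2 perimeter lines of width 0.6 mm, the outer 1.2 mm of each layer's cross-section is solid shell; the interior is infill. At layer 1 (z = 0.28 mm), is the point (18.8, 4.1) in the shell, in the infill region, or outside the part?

At z = 0.28 mm: the cube (footprint 30×12.5) is included at this height; the cube at (15.5, 4) does not reach this height (z outside [6, 14]); Merging all regions: only the 30×12.5 cube is present, so the union is just that shape — 1 connected region. Overall, the cross-section is a single solid region. The nearest boundary edge runs (0.00, 0.00)→(30.00, 0.00); distance from the point to it = 4.10 mm. The point is inside the cross-section and 4.10 mm from the nearest boundary — more than the 1.2 mm shell width (2 × 0.6), so it's in the infill interior.

infill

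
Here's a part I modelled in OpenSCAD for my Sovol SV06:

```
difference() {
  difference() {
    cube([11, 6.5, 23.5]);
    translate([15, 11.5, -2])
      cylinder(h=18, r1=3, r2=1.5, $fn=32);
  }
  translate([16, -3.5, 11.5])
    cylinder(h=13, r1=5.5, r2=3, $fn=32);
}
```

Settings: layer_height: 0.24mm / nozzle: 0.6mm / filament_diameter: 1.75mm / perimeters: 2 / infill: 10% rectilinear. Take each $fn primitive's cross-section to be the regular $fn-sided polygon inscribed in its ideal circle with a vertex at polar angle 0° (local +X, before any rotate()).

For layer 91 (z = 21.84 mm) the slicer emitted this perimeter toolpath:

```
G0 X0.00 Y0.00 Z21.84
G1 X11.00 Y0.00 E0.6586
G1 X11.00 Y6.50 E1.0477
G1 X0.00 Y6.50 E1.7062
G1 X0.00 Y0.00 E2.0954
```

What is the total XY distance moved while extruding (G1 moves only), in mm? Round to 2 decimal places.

35.00 mm

Sum the Euclidean lengths of each G1 segment: total = 35.00 mm.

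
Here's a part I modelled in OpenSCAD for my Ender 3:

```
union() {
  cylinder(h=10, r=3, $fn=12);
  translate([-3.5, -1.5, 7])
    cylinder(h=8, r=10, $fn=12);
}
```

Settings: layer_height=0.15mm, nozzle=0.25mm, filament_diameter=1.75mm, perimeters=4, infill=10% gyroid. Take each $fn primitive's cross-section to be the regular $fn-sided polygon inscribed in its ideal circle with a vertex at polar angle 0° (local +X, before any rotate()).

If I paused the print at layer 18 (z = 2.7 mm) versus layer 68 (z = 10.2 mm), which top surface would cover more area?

layer 68 (z = 10.2 mm)

Layer 18 (z = 2.7): the cylinder: section is a regular 12-gon, circumradius r=3 (area = (12/2)·3.000²·sin(360°/12) = 27.00 mm²); the cylinder at (-3.5, -1.5) is not intersected at this z (z outside [7, 15]); Merging all regions: only the r=3 cylinder is present, so the union is just that shape — area = 27.00 mm². So its area = 27.00 mm². Layer 68 (z = 10.2): the cylinder is not intersected at this z (z outside [0, 10]); the r=10 cylinder at (-3.5, -1.5) gives a regular 12-gon of circumradius 10 (constant along its height) (area = (12/2)·10.000²·sin(360°/12) = 300.00 mm²); Combining (union): only the r=10 cylinder at (-3.5, -1.5) is present, so the union is just that shape — area = 300.00 mm². So its area = 300.00 mm². Layer 68 is larger (300.00 vs 27.00 mm²).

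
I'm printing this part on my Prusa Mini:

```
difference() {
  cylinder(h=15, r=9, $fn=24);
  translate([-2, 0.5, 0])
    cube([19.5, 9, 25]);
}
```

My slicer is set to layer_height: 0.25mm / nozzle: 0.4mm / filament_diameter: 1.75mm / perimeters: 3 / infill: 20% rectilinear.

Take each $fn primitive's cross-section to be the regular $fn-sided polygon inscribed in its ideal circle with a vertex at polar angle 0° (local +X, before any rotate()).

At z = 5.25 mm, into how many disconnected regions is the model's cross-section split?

1

At z = 5.25 mm: the cylinder: section is a regular 24-gon, circumradius r=9; the 19.5×9 cube at (-2, 0.5) contributes its full rectangle; Taking the first minus the rest: starting from the r=9 cylinder, the 19.5×9 cube at (-2, 0.5) partially overlaps it — only the 75.15 mm² overlap (of its 175.50 mm²) is removed, clipping the outline — 1 connected region. The result has 1 disconnected region.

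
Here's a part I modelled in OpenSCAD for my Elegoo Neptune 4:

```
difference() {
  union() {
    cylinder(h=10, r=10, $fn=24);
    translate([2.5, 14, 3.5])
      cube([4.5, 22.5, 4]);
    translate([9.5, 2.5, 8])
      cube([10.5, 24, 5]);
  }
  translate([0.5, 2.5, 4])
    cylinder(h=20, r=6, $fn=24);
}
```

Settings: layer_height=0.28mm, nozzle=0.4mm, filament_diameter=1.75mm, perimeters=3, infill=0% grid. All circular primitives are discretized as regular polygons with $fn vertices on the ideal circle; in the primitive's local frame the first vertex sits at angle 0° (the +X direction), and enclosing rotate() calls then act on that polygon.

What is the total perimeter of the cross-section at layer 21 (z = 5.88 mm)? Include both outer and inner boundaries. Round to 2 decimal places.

At z = 5.88 mm: the cylinder: section is a regular 24-gon, circumradius r=10 (perimeter = 2·24·10.000·sin(180°/24) = 62.65 mm); the cube at (2.5, 14) is present — its section is the full 4.5×22.5 rectangle (perimeter 54.00 mm); the cube at (9.5, 2.5) is not intersected at this z (z outside [8, 13]); Combining (union): the 2 present regions are separate (no shared area or edge), so areas and boundary lengths simply add and each stays a separate island — boundary = 116.65 mm; the r=6 cylinder at (0.5, 2.5) gives a regular 24-gon of circumradius 6 (constant along its height) (perimeter = 2·24·6.000·sin(180°/24) = 37.59 mm); Taking the first minus the rest: starting from that combined region, the r=6 cylinder at (0.5, 2.5) lies wholly inside it (removes its full 111.81 mm² and its 37.59 mm outline becomes a hole wall) — boundary (outer + 1 inner loop) = 154.24 mm. Overall, the cross-section has 2 separate islands and 1 hole. Total boundary length (outer + inner) = 154.24 mm.

154.24 mm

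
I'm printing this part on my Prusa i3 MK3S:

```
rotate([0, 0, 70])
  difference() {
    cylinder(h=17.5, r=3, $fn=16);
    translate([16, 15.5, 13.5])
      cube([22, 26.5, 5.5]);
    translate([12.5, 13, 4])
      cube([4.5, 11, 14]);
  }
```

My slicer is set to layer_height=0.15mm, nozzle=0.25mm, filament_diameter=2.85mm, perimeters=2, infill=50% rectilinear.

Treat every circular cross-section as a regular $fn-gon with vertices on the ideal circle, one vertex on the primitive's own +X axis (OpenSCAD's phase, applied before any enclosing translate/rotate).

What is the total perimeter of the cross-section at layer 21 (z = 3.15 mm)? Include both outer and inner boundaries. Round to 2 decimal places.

18.73 mm

At z = 3.15 mm: the r=3 cylinder gives a regular 16-gon of circumradius 3 (constant along its height) (perimeter = 2·16·3.000·sin(180°/16) = 18.73 mm); the cube at (16, 15.5) is absent (z outside [13.5, 19]); the cube at (12.5, 13) is not intersected at this z (z outside [4, 18]); After the difference (first − rest): none of the subtracted shapes is present at this height, so the r=3 cylinder is unchanged — boundary = 18.73 mm; (rotated 70° about Z; rotation is an isometry so areas/perimeters/island counts are preserved). Overall, the cross-section is a single solid region. Total boundary length (outer) = 18.73 mm.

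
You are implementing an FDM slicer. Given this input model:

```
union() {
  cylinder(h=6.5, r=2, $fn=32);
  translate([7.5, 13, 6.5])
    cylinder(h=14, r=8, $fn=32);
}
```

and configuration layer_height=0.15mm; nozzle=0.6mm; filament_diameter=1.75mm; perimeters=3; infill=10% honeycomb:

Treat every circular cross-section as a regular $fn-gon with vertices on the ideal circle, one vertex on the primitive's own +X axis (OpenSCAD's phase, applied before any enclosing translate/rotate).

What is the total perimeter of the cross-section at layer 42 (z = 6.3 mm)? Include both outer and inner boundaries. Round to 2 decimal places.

12.55 mm

At z = 6.3 mm: the r=2 cylinder contributes a regular 32-gon of circumradius 2 (perimeter = 2·32·2.000·sin(180°/32) = 12.55 mm); the cylinder at (7.5, 13) does not reach this height (z outside [6.5, 20.5]); Taking the union: only the r=2 cylinder is present, so the union is just that shape — boundary = 12.55 mm. Overall, the cross-section is a single solid region. Total boundary length (outer) = 12.55 mm.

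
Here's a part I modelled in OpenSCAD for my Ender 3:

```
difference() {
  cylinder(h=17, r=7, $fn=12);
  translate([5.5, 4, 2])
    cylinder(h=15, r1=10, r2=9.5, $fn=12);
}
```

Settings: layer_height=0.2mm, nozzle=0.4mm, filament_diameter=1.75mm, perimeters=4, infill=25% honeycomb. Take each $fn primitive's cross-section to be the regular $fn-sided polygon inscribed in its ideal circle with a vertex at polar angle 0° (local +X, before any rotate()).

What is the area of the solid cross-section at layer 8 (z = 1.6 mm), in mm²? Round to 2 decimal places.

At z = 1.6 mm: the r=7 cylinder gives a regular 12-gon of circumradius 7 (constant along its height) (area = (12/2)·7.000²·sin(360°/12) = 147.00 mm²); the cone at (5.5, 4) is absent (z outside [2, 17]); Taking the first minus the rest: none of the subtracted shapes is present at this height, so the r=7 cylinder is unchanged — area = 147.00 mm². Overall, the cross-section is a single solid region. Net area = 147.00 mm².

147.00 mm²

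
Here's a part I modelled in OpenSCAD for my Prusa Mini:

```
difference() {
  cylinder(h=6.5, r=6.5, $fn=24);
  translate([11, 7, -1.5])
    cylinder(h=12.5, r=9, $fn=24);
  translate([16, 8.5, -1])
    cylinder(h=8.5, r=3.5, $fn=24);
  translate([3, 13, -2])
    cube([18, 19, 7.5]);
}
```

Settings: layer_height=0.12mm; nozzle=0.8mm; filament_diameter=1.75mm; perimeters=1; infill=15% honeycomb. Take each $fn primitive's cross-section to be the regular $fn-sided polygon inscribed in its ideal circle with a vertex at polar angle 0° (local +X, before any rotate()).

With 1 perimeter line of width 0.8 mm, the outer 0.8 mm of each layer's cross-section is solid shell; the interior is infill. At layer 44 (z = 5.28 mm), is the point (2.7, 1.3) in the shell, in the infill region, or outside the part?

At z = 5.28 mm: the cylinder: section is a regular 24-gon, circumradius r=6.5; the r=9 cylinder at (11, 7) contributes a regular 24-gon of circumradius 9; the r=3.5 cylinder at (16, 8.5) contributes a regular 24-gon of circumradius 3.5; the 18×19 cube at (3, 13) contributes its full rectangle; Subtracting the remaining from the first: starting from the r=6.5 cylinder, the r=9 cylinder at (11, 7) partially overlaps it — only the 12.99 mm² overlap (of its 251.57 mm²) is removed, clipping the outline; the r=3.5 cylinder at (16, 8.5) misses the remaining region (no effect); the 18×19 cube at (3, 13) misses the remaining region (no effect) — 1 connected region. Overall, the cross-section is a single solid region. The nearest boundary edge runs (3.21, 2.50)→(4.64, 0.64); distance from the point to it = 1.13 mm. The point is inside the cross-section and 1.13 mm from the nearest boundary — more than the 0.8 mm shell width (1 × 0.8), so it's in the infill interior.

infill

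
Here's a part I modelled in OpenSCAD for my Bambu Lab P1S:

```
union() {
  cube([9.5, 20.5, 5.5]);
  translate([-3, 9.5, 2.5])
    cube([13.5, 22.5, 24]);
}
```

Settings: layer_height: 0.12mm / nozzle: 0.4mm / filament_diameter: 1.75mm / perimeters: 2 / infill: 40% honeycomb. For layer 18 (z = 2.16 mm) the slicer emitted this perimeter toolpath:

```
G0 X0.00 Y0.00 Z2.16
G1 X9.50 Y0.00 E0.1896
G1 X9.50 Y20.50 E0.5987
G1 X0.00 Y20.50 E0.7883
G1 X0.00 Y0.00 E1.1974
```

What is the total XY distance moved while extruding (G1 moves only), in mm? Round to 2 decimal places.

60.00 mm

Sum the Euclidean lengths of each G1 segment: total = 60.00 mm.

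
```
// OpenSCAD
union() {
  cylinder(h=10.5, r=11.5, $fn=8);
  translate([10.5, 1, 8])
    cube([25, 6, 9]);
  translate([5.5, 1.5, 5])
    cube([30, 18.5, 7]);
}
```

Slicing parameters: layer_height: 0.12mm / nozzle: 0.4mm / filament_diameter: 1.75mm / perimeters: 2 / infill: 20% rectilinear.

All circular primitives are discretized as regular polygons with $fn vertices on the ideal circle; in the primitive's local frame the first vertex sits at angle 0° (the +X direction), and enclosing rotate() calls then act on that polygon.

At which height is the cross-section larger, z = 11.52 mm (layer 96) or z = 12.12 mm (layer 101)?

layer 96 (z = 11.52 mm)

Layer 96 (z = 11.52): the cylinder does not reach this height (z outside [0, 10.5]); the 25×6 cube at (10.5, 1) contributes its full rectangle (area 150.00 mm²); the cube at (5.5, 1.5) (footprint 30×18.5) is included at this height (area 555.00 mm²); Merging all regions: the regions partially overlap — summed areas 705.00 mm² minus the doubly-counted overlap 137.50 mm² gives 567.50 mm² — area = 567.50 mm². So its area = 567.50 mm². Layer 101 (z = 12.12): the cylinder does not reach this height (z outside [0, 10.5]); the 25×6 cube at (10.5, 1) contributes its full rectangle (area 150.00 mm²); the cube at (5.5, 1.5) is absent (z outside [5, 12]); Merging all regions: only the 25×6 cube at (10.5, 1) is present, so the union is just that shape — area = 150.00 mm². So its area = 150.00 mm². Layer 96 is larger (567.50 vs 150.00 mm²).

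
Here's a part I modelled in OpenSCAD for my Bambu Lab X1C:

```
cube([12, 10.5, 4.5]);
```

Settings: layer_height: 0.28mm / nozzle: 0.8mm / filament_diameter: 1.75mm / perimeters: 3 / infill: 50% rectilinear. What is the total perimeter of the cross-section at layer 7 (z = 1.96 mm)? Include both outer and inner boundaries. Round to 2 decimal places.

45.00 mm

At z = 1.96 mm: the 12×10.5 cube contributes its full rectangle (perimeter 45.00 mm). Overall, the cross-section is a single solid region. Total boundary length (outer) = 45.00 mm.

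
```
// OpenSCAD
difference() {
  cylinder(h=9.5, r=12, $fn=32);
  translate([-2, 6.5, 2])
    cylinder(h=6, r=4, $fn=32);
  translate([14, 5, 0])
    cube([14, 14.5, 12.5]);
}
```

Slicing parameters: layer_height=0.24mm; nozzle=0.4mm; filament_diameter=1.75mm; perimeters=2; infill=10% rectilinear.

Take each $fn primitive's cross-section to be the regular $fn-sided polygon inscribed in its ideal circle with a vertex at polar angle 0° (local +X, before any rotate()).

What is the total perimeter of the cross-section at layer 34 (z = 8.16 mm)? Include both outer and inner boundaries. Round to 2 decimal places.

75.28 mm

At z = 8.16 mm: the r=12 cylinder contributes a regular 32-gon of circumradius 12 (perimeter = 2·32·12.000·sin(180°/32) = 75.28 mm); the cylinder at (-2, 6.5) is absent (z outside [2, 8]); the cube at (14, 5) (footprint 14×14.5) is included at this height (perimeter 57.00 mm); Taking the first minus the rest: starting from the r=12 cylinder, the 14×14.5 cube at (14, 5) misses the remaining region (no effect) — boundary = 75.28 mm. Overall, the cross-section is a single solid region. Total boundary length (outer) = 75.28 mm.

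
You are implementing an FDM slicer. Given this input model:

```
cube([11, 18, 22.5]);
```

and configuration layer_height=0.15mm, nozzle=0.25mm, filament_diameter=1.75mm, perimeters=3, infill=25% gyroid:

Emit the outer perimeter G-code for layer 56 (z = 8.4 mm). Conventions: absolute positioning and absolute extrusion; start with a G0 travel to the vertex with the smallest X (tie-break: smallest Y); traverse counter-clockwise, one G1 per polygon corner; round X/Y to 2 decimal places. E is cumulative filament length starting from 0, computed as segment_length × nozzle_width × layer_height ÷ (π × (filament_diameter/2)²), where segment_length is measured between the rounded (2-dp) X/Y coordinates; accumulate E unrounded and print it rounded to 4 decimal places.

At z = 8.4 mm: the cube is present — its section is the full 11×18 rectangle. The outline is a single polygon with 4 vertices. Extrusion per mm of travel: 0.25 × 0.15 / (π × 0.875²) = 0.015591. Accumulating E over each segment gives final E = 0.9043.

G0 X0.00 Y0.00 Z8.40
G1 X11.00 Y0.00 E0.1715
G1 X11.00 Y18.00 E0.4521
G1 X0.00 Y18.00 E0.6236
G1 X0.00 Y0.00 E0.9043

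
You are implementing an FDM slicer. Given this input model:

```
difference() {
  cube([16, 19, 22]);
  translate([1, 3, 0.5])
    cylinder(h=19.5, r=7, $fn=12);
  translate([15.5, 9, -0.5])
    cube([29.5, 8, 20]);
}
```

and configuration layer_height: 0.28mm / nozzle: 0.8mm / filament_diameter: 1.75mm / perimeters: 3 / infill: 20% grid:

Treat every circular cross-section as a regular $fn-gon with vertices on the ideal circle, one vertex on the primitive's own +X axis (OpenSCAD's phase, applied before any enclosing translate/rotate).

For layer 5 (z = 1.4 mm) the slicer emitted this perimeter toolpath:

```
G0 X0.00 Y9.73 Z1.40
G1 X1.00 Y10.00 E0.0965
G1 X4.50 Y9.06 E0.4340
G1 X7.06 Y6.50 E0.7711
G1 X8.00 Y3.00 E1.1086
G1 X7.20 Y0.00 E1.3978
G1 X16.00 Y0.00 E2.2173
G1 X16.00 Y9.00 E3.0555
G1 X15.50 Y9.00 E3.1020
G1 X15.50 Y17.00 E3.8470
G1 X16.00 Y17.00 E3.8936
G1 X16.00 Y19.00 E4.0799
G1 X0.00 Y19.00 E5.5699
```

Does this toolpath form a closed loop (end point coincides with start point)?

Start point (G0): (0.00, 9.73). End point (last G1): the path does not return to the start — open.

no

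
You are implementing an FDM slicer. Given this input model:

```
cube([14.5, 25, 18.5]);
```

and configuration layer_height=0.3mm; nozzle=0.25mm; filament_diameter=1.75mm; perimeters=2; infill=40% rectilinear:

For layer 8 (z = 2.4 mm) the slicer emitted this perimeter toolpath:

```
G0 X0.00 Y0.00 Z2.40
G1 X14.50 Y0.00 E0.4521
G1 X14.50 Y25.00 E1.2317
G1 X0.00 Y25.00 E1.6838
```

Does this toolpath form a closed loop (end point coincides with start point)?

Start point (G0): (0.00, 0.00). End point (last G1): the path does not return to the start — open.

no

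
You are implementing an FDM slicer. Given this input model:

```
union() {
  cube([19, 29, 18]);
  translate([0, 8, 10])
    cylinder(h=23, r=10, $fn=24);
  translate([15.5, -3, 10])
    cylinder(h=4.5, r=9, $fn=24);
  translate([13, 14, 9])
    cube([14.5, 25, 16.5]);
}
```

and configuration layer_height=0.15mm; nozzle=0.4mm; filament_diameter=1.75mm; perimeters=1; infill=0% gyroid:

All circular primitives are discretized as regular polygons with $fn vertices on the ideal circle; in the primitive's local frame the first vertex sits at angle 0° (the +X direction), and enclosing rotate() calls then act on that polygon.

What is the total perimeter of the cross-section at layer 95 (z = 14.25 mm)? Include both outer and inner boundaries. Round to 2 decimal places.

171.40 mm

At z = 14.25 mm: the 19×29 cube contributes its full rectangle (perimeter 96.00 mm); the cylinder at (0, 8): section is a regular 24-gon, circumradius r=10 (perimeter = 2·24·10.000·sin(180°/24) = 62.65 mm); the r=9 cylinder at (15.5, -3) contributes a regular 24-gon of circumradius 9 (perimeter = 2·24·9.000·sin(180°/24) = 56.39 mm); the cube at (13, 14) (footprint 14.5×25) is included at this height (perimeter 79.00 mm); Combining (union): the regions partially overlap (shared area 294.02 mm²), so the edge portions inside another operand are dropped and the merged outline is re-measured after clipping — boundary = 171.40 mm. Overall, the cross-section is a single solid region. Total boundary length (outer) = 171.40 mm.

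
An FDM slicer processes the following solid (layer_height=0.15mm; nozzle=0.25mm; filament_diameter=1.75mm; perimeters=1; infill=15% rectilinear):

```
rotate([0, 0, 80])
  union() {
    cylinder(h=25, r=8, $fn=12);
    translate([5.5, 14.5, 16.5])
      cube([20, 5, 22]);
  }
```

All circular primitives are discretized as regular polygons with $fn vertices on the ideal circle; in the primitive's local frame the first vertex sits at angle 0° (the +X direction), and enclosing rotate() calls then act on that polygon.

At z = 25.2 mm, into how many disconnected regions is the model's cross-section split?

1

At z = 25.2 mm: the cylinder is absent (z outside [0, 25]); the cube at (5.5, 14.5) (footprint 20×5) is included at this height; Taking the union: only the 20×5 cube at (5.5, 14.5) is present, so the union is just that shape — 1 connected region; (whole slice rotated 80° about Z — lengths, areas and connectivity unchanged). The result has 1 disconnected region.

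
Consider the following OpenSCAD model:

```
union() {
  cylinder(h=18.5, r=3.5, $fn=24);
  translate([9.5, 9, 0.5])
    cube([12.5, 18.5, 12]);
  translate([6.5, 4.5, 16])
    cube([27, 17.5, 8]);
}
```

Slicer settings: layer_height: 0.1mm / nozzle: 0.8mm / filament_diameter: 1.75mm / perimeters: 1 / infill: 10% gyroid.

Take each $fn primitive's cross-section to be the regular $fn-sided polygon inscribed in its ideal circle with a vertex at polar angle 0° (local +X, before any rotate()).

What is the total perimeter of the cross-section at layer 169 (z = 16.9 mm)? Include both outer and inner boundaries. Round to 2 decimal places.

At z = 16.9 mm: the r=3.5 cylinder gives a regular 24-gon of circumradius 3.5 (constant along its height) (perimeter = 2·24·3.500·sin(180°/24) = 21.93 mm); the cube at (9.5, 9) is absent (z outside [0.5, 12.5]); the 27×17.5 cube at (6.5, 4.5) contributes its full rectangle (perimeter 89.00 mm); Merging all regions: the 2 present regions are separate (no shared area or edge), so areas and boundary lengths simply add and each stays a separate island — boundary = 110.93 mm. Overall, the cross-section has 2 separate islands. Total boundary length (outer) = 110.93 mm.

110.93 mm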